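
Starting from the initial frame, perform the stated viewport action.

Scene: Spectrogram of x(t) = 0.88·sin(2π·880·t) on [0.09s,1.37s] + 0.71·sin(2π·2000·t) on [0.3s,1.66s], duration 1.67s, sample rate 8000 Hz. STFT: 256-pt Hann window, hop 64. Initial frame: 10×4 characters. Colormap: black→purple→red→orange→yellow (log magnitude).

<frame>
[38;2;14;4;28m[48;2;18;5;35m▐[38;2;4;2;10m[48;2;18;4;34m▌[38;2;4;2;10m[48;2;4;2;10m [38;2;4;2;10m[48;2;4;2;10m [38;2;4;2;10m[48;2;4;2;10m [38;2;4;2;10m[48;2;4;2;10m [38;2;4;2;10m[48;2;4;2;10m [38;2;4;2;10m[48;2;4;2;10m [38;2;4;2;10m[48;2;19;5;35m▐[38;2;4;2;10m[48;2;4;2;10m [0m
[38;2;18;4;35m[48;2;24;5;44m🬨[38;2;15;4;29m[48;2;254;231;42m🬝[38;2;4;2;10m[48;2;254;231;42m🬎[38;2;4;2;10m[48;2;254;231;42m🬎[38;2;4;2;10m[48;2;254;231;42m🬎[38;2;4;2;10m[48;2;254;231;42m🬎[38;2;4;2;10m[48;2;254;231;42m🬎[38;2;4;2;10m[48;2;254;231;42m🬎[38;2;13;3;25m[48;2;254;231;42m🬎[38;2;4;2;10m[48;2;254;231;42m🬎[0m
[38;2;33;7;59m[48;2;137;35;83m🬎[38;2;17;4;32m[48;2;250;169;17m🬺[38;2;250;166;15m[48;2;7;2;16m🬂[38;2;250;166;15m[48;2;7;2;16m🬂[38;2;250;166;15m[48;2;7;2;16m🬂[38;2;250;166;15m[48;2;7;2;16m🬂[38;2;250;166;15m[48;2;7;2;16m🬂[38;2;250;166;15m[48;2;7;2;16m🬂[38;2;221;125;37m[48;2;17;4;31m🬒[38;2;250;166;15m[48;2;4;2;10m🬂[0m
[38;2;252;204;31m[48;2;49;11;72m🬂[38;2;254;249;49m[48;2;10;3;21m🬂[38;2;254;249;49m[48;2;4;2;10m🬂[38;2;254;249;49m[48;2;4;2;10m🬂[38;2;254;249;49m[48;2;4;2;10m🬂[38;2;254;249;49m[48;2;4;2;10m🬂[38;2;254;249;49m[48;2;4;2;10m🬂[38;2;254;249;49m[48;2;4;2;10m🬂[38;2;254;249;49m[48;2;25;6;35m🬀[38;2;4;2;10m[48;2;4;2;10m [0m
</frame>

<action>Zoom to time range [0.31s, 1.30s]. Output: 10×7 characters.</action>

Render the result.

<frame>
[38;2;4;2;10m[48;2;4;2;10m [38;2;4;2;10m[48;2;4;2;10m [38;2;4;2;10m[48;2;4;2;10m [38;2;4;2;10m[48;2;4;2;10m [38;2;4;2;10m[48;2;4;2;10m [38;2;4;2;10m[48;2;4;2;10m [38;2;4;2;10m[48;2;4;2;10m [38;2;4;2;10m[48;2;4;2;10m [38;2;4;2;10m[48;2;4;2;10m [38;2;4;2;10m[48;2;4;2;10m [0m
[38;2;4;2;10m[48;2;4;2;10m [38;2;4;2;10m[48;2;4;2;10m [38;2;4;2;10m[48;2;4;2;10m [38;2;4;2;10m[48;2;4;2;10m [38;2;4;2;10m[48;2;4;2;10m [38;2;4;2;10m[48;2;4;2;10m [38;2;4;2;10m[48;2;4;2;10m [38;2;4;2;10m[48;2;4;2;10m [38;2;4;2;10m[48;2;4;2;10m [38;2;4;2;10m[48;2;4;2;10m [0m
[38;2;4;2;10m[48;2;4;2;10m [38;2;4;2;10m[48;2;4;2;10m [38;2;4;2;10m[48;2;4;2;10m [38;2;4;2;10m[48;2;4;2;10m [38;2;4;2;10m[48;2;4;2;10m [38;2;4;2;10m[48;2;4;2;10m [38;2;4;2;10m[48;2;4;2;10m [38;2;4;2;10m[48;2;4;2;10m [38;2;4;2;10m[48;2;4;2;10m [38;2;4;2;10m[48;2;4;2;10m [0m
[38;2;4;2;10m[48;2;254;231;42m🬰[38;2;4;2;10m[48;2;254;231;42m🬰[38;2;4;2;10m[48;2;254;231;42m🬰[38;2;4;2;10m[48;2;254;231;42m🬰[38;2;4;2;10m[48;2;254;231;42m🬰[38;2;4;2;10m[48;2;254;231;42m🬰[38;2;4;2;10m[48;2;254;231;42m🬰[38;2;4;2;10m[48;2;254;231;42m🬰[38;2;4;2;10m[48;2;254;231;42m🬰[38;2;4;2;10m[48;2;254;231;42m🬰[0m
[38;2;4;2;10m[48;2;4;2;11m🬎[38;2;4;2;10m[48;2;4;2;11m🬎[38;2;4;2;10m[48;2;4;2;11m🬎[38;2;4;2;10m[48;2;4;2;11m🬎[38;2;4;2;10m[48;2;4;2;11m🬎[38;2;4;2;10m[48;2;4;2;11m🬎[38;2;4;2;10m[48;2;4;2;11m🬎[38;2;4;2;10m[48;2;4;2;11m🬎[38;2;4;2;10m[48;2;4;2;11m🬎[38;2;4;2;10m[48;2;4;2;11m🬎[0m
[38;2;254;249;49m[48;2;15;4;29m🬋[38;2;254;249;49m[48;2;15;4;29m🬋[38;2;254;249;49m[48;2;15;4;29m🬋[38;2;254;249;49m[48;2;15;4;29m🬋[38;2;254;249;49m[48;2;15;4;29m🬋[38;2;254;249;49m[48;2;15;4;29m🬋[38;2;254;249;49m[48;2;15;4;29m🬋[38;2;254;249;49m[48;2;15;4;29m🬋[38;2;254;249;49m[48;2;15;4;29m🬋[38;2;254;249;49m[48;2;15;4;29m🬋[0m
[38;2;4;2;10m[48;2;4;2;10m [38;2;4;2;10m[48;2;4;2;10m [38;2;4;2;10m[48;2;4;2;10m [38;2;4;2;10m[48;2;4;2;10m [38;2;4;2;10m[48;2;4;2;10m [38;2;4;2;10m[48;2;4;2;10m [38;2;4;2;10m[48;2;4;2;10m [38;2;4;2;10m[48;2;4;2;10m [38;2;4;2;10m[48;2;4;2;10m [38;2;4;2;10m[48;2;4;2;10m [0m
</frame>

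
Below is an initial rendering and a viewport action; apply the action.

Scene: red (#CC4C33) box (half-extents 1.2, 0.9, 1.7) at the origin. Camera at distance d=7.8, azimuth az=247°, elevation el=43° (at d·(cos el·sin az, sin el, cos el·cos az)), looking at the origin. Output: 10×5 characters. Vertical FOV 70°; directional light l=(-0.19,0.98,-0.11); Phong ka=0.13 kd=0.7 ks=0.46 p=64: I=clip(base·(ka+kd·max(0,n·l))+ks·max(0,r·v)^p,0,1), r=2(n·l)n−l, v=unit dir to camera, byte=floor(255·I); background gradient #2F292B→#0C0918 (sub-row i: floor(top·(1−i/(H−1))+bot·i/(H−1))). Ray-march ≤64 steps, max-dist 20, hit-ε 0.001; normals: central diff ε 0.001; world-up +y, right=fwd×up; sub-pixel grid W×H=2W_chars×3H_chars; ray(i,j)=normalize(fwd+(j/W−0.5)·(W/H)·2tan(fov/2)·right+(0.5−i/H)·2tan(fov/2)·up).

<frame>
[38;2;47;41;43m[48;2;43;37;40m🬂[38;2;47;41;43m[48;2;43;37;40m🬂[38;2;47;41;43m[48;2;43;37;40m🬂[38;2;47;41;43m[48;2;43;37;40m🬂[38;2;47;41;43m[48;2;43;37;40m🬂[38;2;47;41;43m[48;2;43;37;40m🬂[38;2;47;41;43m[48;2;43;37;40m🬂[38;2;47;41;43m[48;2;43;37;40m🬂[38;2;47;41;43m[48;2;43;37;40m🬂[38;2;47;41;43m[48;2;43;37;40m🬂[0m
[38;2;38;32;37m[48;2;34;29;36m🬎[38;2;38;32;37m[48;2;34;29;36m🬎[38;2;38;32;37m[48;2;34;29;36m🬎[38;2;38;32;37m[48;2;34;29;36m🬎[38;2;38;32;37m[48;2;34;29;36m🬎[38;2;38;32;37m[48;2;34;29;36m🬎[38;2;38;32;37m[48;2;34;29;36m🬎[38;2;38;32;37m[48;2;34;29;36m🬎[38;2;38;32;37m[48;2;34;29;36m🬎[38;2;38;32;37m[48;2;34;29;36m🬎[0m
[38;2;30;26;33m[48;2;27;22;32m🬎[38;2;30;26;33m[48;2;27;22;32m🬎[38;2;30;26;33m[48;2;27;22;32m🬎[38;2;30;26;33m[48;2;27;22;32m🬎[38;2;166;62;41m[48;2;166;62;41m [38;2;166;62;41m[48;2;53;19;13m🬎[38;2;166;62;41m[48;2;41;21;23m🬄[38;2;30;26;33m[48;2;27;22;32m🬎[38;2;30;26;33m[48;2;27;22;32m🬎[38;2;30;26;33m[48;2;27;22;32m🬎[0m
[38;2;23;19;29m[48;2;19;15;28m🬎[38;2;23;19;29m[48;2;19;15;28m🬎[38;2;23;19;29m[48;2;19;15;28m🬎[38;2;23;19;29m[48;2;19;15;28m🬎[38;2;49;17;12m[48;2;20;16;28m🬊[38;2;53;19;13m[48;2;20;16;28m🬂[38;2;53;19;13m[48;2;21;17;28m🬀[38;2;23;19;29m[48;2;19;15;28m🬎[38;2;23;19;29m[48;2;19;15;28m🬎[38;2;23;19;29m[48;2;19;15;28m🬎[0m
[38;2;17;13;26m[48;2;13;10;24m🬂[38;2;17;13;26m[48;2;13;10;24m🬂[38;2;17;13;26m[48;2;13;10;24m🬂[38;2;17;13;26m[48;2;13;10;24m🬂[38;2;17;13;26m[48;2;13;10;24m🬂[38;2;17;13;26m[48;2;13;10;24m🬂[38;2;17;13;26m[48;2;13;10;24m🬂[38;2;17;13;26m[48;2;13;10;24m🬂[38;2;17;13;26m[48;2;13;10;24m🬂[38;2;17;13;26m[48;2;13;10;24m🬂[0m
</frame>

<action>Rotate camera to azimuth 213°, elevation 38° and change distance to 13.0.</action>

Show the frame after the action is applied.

<frame>
[38;2;47;41;43m[48;2;43;37;40m🬂[38;2;47;41;43m[48;2;43;37;40m🬂[38;2;47;41;43m[48;2;43;37;40m🬂[38;2;47;41;43m[48;2;43;37;40m🬂[38;2;47;41;43m[48;2;43;37;40m🬂[38;2;47;41;43m[48;2;43;37;40m🬂[38;2;47;41;43m[48;2;43;37;40m🬂[38;2;47;41;43m[48;2;43;37;40m🬂[38;2;47;41;43m[48;2;43;37;40m🬂[38;2;47;41;43m[48;2;43;37;40m🬂[0m
[38;2;38;32;37m[48;2;34;29;36m🬎[38;2;38;32;37m[48;2;34;29;36m🬎[38;2;38;32;37m[48;2;34;29;36m🬎[38;2;38;32;37m[48;2;34;29;36m🬎[38;2;38;32;37m[48;2;34;29;36m🬎[38;2;38;32;37m[48;2;34;29;36m🬎[38;2;38;32;37m[48;2;34;29;36m🬎[38;2;38;32;37m[48;2;34;29;36m🬎[38;2;38;32;37m[48;2;34;29;36m🬎[38;2;38;32;37m[48;2;34;29;36m🬎[0m
[38;2;30;26;33m[48;2;27;22;32m🬎[38;2;30;26;33m[48;2;27;22;32m🬎[38;2;30;26;33m[48;2;27;22;32m🬎[38;2;30;26;33m[48;2;27;22;32m🬎[38;2;166;62;41m[48;2;32;23;28m🬇[38;2;38;24;27m[48;2;166;62;41m🬡[38;2;30;26;33m[48;2;27;22;32m🬎[38;2;30;26;33m[48;2;27;22;32m🬎[38;2;30;26;33m[48;2;27;22;32m🬎[38;2;30;26;33m[48;2;27;22;32m🬎[0m
[38;2;23;19;29m[48;2;19;15;28m🬎[38;2;23;19;29m[48;2;19;15;28m🬎[38;2;23;19;29m[48;2;19;15;28m🬎[38;2;23;19;29m[48;2;19;15;28m🬎[38;2;23;19;29m[48;2;19;15;28m🬎[38;2;42;15;10m[48;2;21;17;28m🬀[38;2;23;19;29m[48;2;19;15;28m🬎[38;2;23;19;29m[48;2;19;15;28m🬎[38;2;23;19;29m[48;2;19;15;28m🬎[38;2;23;19;29m[48;2;19;15;28m🬎[0m
[38;2;17;13;26m[48;2;13;10;24m🬂[38;2;17;13;26m[48;2;13;10;24m🬂[38;2;17;13;26m[48;2;13;10;24m🬂[38;2;17;13;26m[48;2;13;10;24m🬂[38;2;17;13;26m[48;2;13;10;24m🬂[38;2;17;13;26m[48;2;13;10;24m🬂[38;2;17;13;26m[48;2;13;10;24m🬂[38;2;17;13;26m[48;2;13;10;24m🬂[38;2;17;13;26m[48;2;13;10;24m🬂[38;2;17;13;26m[48;2;13;10;24m🬂[0m
</frame>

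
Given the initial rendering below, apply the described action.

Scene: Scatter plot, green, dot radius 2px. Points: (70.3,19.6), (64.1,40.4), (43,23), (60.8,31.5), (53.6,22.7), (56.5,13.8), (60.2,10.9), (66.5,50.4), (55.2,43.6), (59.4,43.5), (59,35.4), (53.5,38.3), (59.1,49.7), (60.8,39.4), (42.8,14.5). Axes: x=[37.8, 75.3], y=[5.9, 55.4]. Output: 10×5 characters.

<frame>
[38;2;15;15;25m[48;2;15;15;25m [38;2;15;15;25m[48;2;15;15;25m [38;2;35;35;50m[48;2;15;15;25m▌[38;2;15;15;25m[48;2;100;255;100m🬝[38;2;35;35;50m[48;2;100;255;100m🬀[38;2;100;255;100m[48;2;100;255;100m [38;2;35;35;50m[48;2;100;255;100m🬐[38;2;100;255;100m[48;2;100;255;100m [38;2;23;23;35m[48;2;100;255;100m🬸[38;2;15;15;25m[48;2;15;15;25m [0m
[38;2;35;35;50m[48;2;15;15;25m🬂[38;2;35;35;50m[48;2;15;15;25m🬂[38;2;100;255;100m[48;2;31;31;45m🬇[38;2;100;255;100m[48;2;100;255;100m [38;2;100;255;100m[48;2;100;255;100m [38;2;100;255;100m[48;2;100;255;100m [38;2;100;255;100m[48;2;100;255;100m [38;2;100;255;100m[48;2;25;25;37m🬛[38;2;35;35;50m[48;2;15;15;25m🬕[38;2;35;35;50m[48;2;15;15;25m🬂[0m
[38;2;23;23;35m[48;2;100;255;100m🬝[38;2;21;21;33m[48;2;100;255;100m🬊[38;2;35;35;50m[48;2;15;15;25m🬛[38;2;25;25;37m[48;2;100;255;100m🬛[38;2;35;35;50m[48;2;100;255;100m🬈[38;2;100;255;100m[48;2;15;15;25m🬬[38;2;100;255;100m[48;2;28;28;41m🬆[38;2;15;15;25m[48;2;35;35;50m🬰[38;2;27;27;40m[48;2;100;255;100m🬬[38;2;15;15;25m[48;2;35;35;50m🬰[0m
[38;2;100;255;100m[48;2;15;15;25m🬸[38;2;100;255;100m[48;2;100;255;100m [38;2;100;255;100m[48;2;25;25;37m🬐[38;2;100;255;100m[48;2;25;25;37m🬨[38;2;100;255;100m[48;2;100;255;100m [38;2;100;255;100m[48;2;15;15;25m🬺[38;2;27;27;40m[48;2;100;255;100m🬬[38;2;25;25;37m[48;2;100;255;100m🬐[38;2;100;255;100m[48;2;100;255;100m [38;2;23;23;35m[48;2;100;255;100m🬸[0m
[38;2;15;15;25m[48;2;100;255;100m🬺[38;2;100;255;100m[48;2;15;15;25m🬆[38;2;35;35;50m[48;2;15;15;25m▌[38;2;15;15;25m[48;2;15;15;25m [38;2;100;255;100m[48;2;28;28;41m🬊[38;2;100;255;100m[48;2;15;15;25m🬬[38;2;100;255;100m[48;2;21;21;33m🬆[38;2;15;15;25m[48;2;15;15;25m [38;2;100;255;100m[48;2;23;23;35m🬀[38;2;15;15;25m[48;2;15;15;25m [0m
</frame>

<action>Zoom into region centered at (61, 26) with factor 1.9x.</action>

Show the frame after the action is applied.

<frame>
[38;2;100;255;100m[48;2;15;15;25m🬊[38;2;100;255;100m[48;2;15;15;25m🬝[38;2;100;255;100m[48;2;25;25;37m🬈[38;2;100;255;100m[48;2;100;255;100m [38;2;100;255;100m[48;2;100;255;100m [38;2;100;255;100m[48;2;15;15;25m🬎[38;2;100;255;100m[48;2;15;15;25m🬝[38;2;100;255;100m[48;2;15;15;25m🬀[38;2;35;35;50m[48;2;15;15;25m▌[38;2;15;15;25m[48;2;15;15;25m [0m
[38;2;35;35;50m[48;2;15;15;25m🬂[38;2;35;35;50m[48;2;15;15;25m🬂[38;2;35;35;50m[48;2;15;15;25m🬕[38;2;100;255;100m[48;2;20;20;31m🬉[38;2;100;255;100m[48;2;100;255;100m [38;2;100;255;100m[48;2;25;25;37m🬛[38;2;35;35;50m[48;2;15;15;25m🬕[38;2;35;35;50m[48;2;15;15;25m🬂[38;2;35;35;50m[48;2;15;15;25m🬕[38;2;35;35;50m[48;2;15;15;25m🬂[0m
[38;2;21;21;33m[48;2;100;255;100m🬆[38;2;100;255;100m[48;2;15;15;25m🬺[38;2;27;27;40m[48;2;100;255;100m🬬[38;2;15;15;25m[48;2;35;35;50m🬰[38;2;100;255;100m[48;2;31;31;45m🬁[38;2;15;15;25m[48;2;35;35;50m🬰[38;2;35;35;50m[48;2;15;15;25m🬛[38;2;15;15;25m[48;2;35;35;50m🬰[38;2;35;35;50m[48;2;15;15;25m🬛[38;2;23;23;35m[48;2;100;255;100m🬬[0m
[38;2;23;23;35m[48;2;100;255;100m🬺[38;2;100;255;100m[48;2;28;28;41m🬆[38;2;27;27;40m[48;2;100;255;100m🬝[38;2;15;15;25m[48;2;35;35;50m🬎[38;2;35;35;50m[48;2;15;15;25m🬲[38;2;15;15;25m[48;2;35;35;50m🬎[38;2;35;35;50m[48;2;15;15;25m🬲[38;2;15;15;25m[48;2;35;35;50m🬎[38;2;35;35;50m[48;2;100;255;100m🬐[38;2;100;255;100m[48;2;100;255;100m [0m
[38;2;15;15;25m[48;2;15;15;25m [38;2;15;15;25m[48;2;100;255;100m🬴[38;2;100;255;100m[48;2;100;255;100m [38;2;100;255;100m[48;2;15;15;25m🬛[38;2;35;35;50m[48;2;15;15;25m▌[38;2;15;15;25m[48;2;15;15;25m [38;2;35;35;50m[48;2;15;15;25m▌[38;2;15;15;25m[48;2;15;15;25m [38;2;35;35;50m[48;2;15;15;25m▌[38;2;100;255;100m[48;2;15;15;25m🬀[0m
</frame>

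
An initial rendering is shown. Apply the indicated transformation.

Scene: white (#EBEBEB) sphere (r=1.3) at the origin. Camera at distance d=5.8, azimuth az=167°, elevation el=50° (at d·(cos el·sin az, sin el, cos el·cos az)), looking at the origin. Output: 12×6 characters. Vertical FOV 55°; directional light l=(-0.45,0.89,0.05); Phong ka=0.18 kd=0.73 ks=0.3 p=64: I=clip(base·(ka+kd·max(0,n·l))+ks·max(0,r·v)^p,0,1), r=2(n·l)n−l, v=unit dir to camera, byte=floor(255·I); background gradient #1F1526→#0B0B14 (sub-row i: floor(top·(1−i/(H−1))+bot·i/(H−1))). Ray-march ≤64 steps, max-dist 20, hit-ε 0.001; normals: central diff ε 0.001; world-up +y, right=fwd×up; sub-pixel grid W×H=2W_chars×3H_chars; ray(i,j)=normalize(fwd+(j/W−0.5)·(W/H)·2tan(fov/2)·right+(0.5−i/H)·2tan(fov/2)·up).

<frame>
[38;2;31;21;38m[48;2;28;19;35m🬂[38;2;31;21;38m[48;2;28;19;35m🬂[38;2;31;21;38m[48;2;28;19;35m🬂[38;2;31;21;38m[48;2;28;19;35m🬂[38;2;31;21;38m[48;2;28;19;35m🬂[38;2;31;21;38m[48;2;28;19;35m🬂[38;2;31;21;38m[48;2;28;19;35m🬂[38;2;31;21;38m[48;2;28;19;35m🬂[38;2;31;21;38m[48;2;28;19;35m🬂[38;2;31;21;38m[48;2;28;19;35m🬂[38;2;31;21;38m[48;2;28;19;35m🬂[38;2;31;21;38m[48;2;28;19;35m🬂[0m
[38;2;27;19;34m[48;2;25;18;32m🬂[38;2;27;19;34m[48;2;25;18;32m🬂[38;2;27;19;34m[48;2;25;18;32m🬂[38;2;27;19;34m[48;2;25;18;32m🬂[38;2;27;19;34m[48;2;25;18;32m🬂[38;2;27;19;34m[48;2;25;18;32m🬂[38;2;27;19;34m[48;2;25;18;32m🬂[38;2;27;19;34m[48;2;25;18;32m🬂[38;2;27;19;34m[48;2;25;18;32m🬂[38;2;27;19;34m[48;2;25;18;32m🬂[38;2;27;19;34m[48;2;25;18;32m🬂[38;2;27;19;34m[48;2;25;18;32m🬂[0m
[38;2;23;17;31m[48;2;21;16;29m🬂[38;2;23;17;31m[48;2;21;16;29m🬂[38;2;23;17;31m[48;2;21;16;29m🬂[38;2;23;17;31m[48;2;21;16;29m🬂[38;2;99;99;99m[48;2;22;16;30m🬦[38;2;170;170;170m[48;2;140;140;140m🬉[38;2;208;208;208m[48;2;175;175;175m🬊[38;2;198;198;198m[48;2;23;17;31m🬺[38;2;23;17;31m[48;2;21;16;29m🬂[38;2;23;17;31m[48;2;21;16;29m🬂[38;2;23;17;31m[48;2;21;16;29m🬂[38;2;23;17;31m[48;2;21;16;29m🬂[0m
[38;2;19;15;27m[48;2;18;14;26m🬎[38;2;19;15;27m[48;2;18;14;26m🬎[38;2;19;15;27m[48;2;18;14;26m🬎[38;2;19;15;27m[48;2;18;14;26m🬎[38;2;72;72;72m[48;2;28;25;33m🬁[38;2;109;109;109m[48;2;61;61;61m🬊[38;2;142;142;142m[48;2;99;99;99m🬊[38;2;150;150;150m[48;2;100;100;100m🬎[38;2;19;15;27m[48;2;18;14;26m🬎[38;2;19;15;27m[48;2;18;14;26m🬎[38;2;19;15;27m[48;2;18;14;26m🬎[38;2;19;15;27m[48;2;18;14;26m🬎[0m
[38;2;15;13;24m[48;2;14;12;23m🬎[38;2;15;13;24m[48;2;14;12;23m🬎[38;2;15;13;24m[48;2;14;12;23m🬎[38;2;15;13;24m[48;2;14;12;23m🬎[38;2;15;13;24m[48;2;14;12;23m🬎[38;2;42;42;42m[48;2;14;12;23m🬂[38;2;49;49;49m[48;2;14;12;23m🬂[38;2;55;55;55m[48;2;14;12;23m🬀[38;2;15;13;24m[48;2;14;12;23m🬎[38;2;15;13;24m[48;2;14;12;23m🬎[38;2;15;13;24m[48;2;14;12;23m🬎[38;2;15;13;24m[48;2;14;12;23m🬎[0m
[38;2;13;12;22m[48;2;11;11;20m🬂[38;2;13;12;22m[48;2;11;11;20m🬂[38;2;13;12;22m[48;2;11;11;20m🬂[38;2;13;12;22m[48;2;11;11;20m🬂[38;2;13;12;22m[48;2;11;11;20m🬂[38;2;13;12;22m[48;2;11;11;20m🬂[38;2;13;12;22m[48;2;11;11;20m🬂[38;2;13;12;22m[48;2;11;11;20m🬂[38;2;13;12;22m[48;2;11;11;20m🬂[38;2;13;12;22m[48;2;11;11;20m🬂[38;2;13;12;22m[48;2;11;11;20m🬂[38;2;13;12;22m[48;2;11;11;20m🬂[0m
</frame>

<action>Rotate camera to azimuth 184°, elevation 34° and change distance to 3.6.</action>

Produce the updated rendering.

<frame>
[38;2;31;21;38m[48;2;28;19;35m🬂[38;2;31;21;38m[48;2;28;19;35m🬂[38;2;31;21;38m[48;2;28;19;35m🬂[38;2;31;21;38m[48;2;28;19;35m🬂[38;2;31;21;38m[48;2;28;19;35m🬂[38;2;31;21;38m[48;2;28;19;35m🬂[38;2;31;21;38m[48;2;28;19;35m🬂[38;2;31;21;38m[48;2;28;19;35m🬂[38;2;31;21;38m[48;2;28;19;35m🬂[38;2;31;21;38m[48;2;28;19;35m🬂[38;2;31;21;38m[48;2;28;19;35m🬂[38;2;31;21;38m[48;2;28;19;35m🬂[0m
[38;2;27;19;34m[48;2;25;18;32m🬂[38;2;27;19;34m[48;2;25;18;32m🬂[38;2;27;19;34m[48;2;25;18;32m🬂[38;2;26;18;33m[48;2;107;107;107m🬝[38;2;27;19;34m[48;2;138;138;138m🬂[38;2;174;174;174m[48;2;159;159;159m🬊[38;2;194;194;194m[48;2;179;179;179m🬊[38;2;201;201;201m[48;2;27;19;34m🬺[38;2;205;205;205m[48;2;26;18;33m🬱[38;2;27;19;34m[48;2;25;18;32m🬂[38;2;27;19;34m[48;2;25;18;32m🬂[38;2;27;19;34m[48;2;25;18;32m🬂[0m
[38;2;23;17;31m[48;2;21;16;29m🬂[38;2;23;17;31m[48;2;21;16;29m🬂[38;2;23;17;31m[48;2;21;16;29m🬂[38;2;40;37;44m[48;2;85;85;85m🬐[38;2;124;124;124m[48;2;104;104;104m🬊[38;2;145;145;145m[48;2;126;126;126m🬊[38;2;164;164;164m[48;2;143;143;143m🬊[38;2;233;233;233m[48;2;167;167;167m🬀[38;2;187;187;187m[48;2;169;169;169m🬊[38;2;176;176;176m[48;2;22;16;30m🬓[38;2;23;17;31m[48;2;21;16;29m🬂[38;2;23;17;31m[48;2;21;16;29m🬂[0m
[38;2;19;15;27m[48;2;18;14;26m🬎[38;2;19;15;27m[48;2;18;14;26m🬎[38;2;19;15;27m[48;2;18;14;26m🬎[38;2;67;67;67m[48;2;44;44;44m🬁[38;2;87;87;87m[48;2;62;62;62m🬊[38;2;108;108;108m[48;2;86;86;86m🬊[38;2;125;125;125m[48;2;103;103;103m🬊[38;2;138;138;138m[48;2;117;117;117m🬊[38;2;147;147;147m[48;2;126;126;126m🬊[38;2;137;137;137m[48;2;19;14;27m▌[38;2;19;15;27m[48;2;18;14;26m🬎[38;2;19;15;27m[48;2;18;14;26m🬎[0m
[38;2;15;13;24m[48;2;14;12;23m🬎[38;2;15;13;24m[48;2;14;12;23m🬎[38;2;15;13;24m[48;2;14;12;23m🬎[38;2;42;42;42m[48;2;14;12;23m🬉[38;2;42;42;42m[48;2;48;48;48m🬺[38;2;65;65;65m[48;2;44;44;44m🬂[38;2;78;78;78m[48;2;49;49;49m🬊[38;2;86;86;86m[48;2;52;52;52m🬎[38;2;89;89;89m[48;2;31;30;36m🬎[38;2;15;13;24m[48;2;14;12;23m🬎[38;2;15;13;24m[48;2;14;12;23m🬎[38;2;15;13;24m[48;2;14;12;23m🬎[0m
[38;2;13;12;22m[48;2;11;11;20m🬂[38;2;13;12;22m[48;2;11;11;20m🬂[38;2;13;12;22m[48;2;11;11;20m🬂[38;2;13;12;22m[48;2;11;11;20m🬂[38;2;13;12;22m[48;2;11;11;20m🬂[38;2;42;42;42m[48;2;11;11;20m🬂[38;2;42;42;42m[48;2;11;11;20m🬂[38;2;42;42;42m[48;2;11;11;20m🬀[38;2;13;12;22m[48;2;11;11;20m🬂[38;2;13;12;22m[48;2;11;11;20m🬂[38;2;13;12;22m[48;2;11;11;20m🬂[38;2;13;12;22m[48;2;11;11;20m🬂[0m
</frame>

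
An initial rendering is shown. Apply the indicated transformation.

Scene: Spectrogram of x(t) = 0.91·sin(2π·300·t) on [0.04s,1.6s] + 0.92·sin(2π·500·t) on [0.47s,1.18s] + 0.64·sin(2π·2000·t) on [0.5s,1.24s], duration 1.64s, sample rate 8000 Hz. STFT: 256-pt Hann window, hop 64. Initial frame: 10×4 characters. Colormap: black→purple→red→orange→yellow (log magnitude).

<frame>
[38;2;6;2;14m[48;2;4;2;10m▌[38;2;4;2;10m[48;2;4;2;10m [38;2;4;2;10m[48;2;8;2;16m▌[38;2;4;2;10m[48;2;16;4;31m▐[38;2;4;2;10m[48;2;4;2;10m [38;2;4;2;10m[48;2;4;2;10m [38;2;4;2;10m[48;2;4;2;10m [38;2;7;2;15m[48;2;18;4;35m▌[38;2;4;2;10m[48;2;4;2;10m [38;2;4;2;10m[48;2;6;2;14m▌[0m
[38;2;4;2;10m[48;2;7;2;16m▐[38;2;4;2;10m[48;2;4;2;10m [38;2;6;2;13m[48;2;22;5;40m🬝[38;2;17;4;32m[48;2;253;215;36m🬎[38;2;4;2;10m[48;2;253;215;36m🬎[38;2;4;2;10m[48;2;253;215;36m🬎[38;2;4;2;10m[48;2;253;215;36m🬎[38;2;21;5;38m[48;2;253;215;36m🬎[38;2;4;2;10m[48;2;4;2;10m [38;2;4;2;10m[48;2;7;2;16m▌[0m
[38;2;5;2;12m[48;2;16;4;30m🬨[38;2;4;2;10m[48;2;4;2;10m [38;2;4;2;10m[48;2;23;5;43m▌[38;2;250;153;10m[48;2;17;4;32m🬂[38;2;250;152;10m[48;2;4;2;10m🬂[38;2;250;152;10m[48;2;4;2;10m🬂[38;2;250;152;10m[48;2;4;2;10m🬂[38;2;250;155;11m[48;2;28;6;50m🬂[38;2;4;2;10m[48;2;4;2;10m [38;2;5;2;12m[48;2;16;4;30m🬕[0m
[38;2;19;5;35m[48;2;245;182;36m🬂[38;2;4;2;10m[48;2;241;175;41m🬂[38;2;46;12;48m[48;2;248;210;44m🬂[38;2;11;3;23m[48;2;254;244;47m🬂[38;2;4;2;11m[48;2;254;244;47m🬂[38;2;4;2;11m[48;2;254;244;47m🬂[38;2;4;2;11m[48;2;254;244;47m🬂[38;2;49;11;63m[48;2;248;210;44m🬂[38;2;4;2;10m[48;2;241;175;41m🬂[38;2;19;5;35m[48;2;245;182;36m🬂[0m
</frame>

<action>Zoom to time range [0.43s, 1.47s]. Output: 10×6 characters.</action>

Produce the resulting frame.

<frame>
[38;2;8;2;16m[48;2;17;4;32m▌[38;2;4;2;10m[48;2;4;2;10m [38;2;4;2;10m[48;2;4;2;10m [38;2;4;2;10m[48;2;4;2;10m [38;2;4;2;10m[48;2;4;2;10m [38;2;4;2;10m[48;2;4;2;10m [38;2;4;2;10m[48;2;4;2;10m [38;2;8;2;16m[48;2;17;4;32m▌[38;2;4;2;10m[48;2;13;3;26m▐[38;2;4;2;10m[48;2;4;2;10m [0m
[38;2;8;2;18m[48;2;22;5;40m▌[38;2;4;2;10m[48;2;4;2;10m [38;2;4;2;10m[48;2;4;2;10m [38;2;4;2;10m[48;2;4;2;10m [38;2;4;2;10m[48;2;4;2;10m [38;2;4;2;10m[48;2;4;2;10m [38;2;4;2;10m[48;2;4;2;10m [38;2;8;2;17m[48;2;22;5;40m▌[38;2;4;2;10m[48;2;17;4;33m▐[38;2;4;2;10m[48;2;4;2;10m [0m
[38;2;22;5;41m[48;2;253;215;36m🬝[38;2;4;2;10m[48;2;253;215;36m🬎[38;2;4;2;10m[48;2;253;215;36m🬎[38;2;4;2;10m[48;2;253;215;36m🬎[38;2;4;2;10m[48;2;253;215;36m🬎[38;2;4;2;10m[48;2;253;215;36m🬎[38;2;4;2;10m[48;2;253;215;36m🬎[38;2;24;6;45m[48;2;253;215;36m🬎[38;2;15;4;29m[48;2;200;53;79m🬬[38;2;4;2;10m[48;2;4;2;10m [0m
[38;2;26;6;46m[48;2;250;156;11m🬺[38;2;250;152;10m[48;2;4;2;10m🬂[38;2;250;152;10m[48;2;4;2;10m🬂[38;2;250;152;10m[48;2;4;2;10m🬂[38;2;250;152;10m[48;2;4;2;10m🬂[38;2;250;152;10m[48;2;4;2;10m🬂[38;2;250;152;10m[48;2;4;2;10m🬂[38;2;250;154;10m[48;2;28;7;51m🬂[38;2;192;49;80m[48;2;15;4;29m🬀[38;2;4;2;10m[48;2;4;2;10m [0m
[38;2;95;23;87m[48;2;26;6;47m🬏[38;2;4;2;10m[48;2;4;2;11m🬎[38;2;4;2;10m[48;2;4;2;11m🬎[38;2;4;2;10m[48;2;4;2;11m🬎[38;2;4;2;10m[48;2;4;2;11m🬎[38;2;4;2;10m[48;2;4;2;11m🬎[38;2;4;2;10m[48;2;4;2;11m🬎[38;2;88;21;87m[48;2;25;6;46m🬏[38;2;17;4;33m[48;2;4;2;10m▌[38;2;4;2;10m[48;2;4;2;10m [0m
[38;2;254;244;47m[48;2;75;18;80m🬎[38;2;254;244;47m[48;2;41;9;71m🬎[38;2;254;244;47m[48;2;41;9;71m🬎[38;2;254;244;47m[48;2;41;9;71m🬎[38;2;254;244;47m[48;2;41;9;71m🬎[38;2;254;244;47m[48;2;41;9;71m🬎[38;2;254;244;47m[48;2;41;9;71m🬎[38;2;254;243;47m[48;2;64;16;64m🬌[38;2;26;6;47m[48;2;254;239;45m🬰[38;2;25;6;44m[48;2;254;239;45m🬰[0m
</frame>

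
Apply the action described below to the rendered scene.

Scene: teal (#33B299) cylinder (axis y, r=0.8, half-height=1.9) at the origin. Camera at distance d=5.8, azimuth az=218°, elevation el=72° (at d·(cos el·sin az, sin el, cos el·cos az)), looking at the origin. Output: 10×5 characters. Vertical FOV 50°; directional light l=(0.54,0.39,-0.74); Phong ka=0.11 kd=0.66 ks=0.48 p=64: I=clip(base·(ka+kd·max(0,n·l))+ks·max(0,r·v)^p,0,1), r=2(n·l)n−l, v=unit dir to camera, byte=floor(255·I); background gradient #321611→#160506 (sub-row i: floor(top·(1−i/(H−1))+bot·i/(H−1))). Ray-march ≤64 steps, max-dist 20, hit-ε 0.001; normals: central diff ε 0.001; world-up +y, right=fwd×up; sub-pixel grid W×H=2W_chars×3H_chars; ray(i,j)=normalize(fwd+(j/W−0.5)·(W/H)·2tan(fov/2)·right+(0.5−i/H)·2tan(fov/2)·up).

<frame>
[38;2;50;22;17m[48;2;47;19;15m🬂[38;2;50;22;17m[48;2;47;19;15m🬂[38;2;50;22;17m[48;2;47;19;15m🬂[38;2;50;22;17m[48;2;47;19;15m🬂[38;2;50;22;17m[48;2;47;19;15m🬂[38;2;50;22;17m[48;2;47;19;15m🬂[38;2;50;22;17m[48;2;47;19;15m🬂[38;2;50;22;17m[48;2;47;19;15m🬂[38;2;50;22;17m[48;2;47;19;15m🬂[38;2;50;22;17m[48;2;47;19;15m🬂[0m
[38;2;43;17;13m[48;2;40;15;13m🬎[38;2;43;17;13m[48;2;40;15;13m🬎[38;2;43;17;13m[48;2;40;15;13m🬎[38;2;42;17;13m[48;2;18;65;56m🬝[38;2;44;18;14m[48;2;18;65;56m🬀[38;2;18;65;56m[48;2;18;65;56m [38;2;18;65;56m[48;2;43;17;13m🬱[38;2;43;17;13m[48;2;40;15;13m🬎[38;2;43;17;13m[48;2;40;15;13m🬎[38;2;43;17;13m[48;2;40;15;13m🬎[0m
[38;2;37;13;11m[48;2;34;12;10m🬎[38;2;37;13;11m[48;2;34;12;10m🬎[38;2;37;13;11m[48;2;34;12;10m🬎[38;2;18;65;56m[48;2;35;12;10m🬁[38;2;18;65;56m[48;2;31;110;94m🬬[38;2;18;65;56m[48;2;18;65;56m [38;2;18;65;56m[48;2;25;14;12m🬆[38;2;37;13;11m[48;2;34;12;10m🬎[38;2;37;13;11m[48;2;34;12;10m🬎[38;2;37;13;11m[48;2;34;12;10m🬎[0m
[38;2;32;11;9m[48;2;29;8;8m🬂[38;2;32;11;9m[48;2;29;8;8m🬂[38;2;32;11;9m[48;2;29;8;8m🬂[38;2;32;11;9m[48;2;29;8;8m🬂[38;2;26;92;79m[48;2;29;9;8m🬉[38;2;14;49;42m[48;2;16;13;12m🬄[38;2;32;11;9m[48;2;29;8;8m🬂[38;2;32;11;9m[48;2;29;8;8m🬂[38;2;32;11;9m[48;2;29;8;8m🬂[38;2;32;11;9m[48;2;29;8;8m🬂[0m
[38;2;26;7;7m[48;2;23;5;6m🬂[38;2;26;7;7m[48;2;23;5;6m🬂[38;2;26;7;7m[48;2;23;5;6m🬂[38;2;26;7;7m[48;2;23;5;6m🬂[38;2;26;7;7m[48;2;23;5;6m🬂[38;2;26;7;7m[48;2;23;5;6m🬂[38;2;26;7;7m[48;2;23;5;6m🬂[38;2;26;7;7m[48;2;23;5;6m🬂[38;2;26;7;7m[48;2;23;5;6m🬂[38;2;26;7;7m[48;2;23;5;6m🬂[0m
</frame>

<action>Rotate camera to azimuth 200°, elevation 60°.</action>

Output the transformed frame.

<frame>
[38;2;50;22;17m[48;2;47;19;15m🬂[38;2;50;22;17m[48;2;47;19;15m🬂[38;2;50;22;17m[48;2;47;19;15m🬂[38;2;50;22;17m[48;2;47;19;15m🬂[38;2;48;20;16m[48;2;18;65;56m🬝[38;2;49;21;16m[48;2;18;65;56m🬎[38;2;50;22;17m[48;2;47;19;15m🬂[38;2;50;22;17m[48;2;47;19;15m🬂[38;2;50;22;17m[48;2;47;19;15m🬂[38;2;50;22;17m[48;2;47;19;15m🬂[0m
[38;2;43;17;13m[48;2;40;15;13m🬎[38;2;43;17;13m[48;2;40;15;13m🬎[38;2;43;17;13m[48;2;40;15;13m🬎[38;2;18;65;56m[48;2;42;16;13m🬇[38;2;18;65;56m[48;2;18;65;56m [38;2;18;65;56m[48;2;18;65;56m [38;2;18;65;56m[48;2;42;16;13m🬛[38;2;43;17;13m[48;2;40;15;13m🬎[38;2;43;17;13m[48;2;40;15;13m🬎[38;2;43;17;13m[48;2;40;15;13m🬎[0m
[38;2;37;13;11m[48;2;34;12;10m🬎[38;2;37;13;11m[48;2;34;12;10m🬎[38;2;37;13;11m[48;2;34;12;10m🬎[38;2;37;13;11m[48;2;34;12;10m🬎[38;2;18;65;56m[48;2;32;116;100m🬁[38;2;20;72;62m[48;2;12;46;39m🬕[38;2;5;19;16m[48;2;36;13;11m▌[38;2;37;13;11m[48;2;34;12;10m🬎[38;2;37;13;11m[48;2;34;12;10m🬎[38;2;37;13;11m[48;2;34;12;10m🬎[0m
[38;2;32;11;9m[48;2;29;8;8m🬂[38;2;32;11;9m[48;2;29;8;8m🬂[38;2;32;11;9m[48;2;29;8;8m🬂[38;2;32;11;9m[48;2;29;8;8m🬂[38;2;31;112;96m[48;2;29;9;8m🬉[38;2;22;79;68m[48;2;15;25;22m▌[38;2;32;11;9m[48;2;29;8;8m🬂[38;2;32;11;9m[48;2;29;8;8m🬂[38;2;32;11;9m[48;2;29;8;8m🬂[38;2;32;11;9m[48;2;29;8;8m🬂[0m
[38;2;26;7;7m[48;2;23;5;6m🬂[38;2;26;7;7m[48;2;23;5;6m🬂[38;2;26;7;7m[48;2;23;5;6m🬂[38;2;26;7;7m[48;2;23;5;6m🬂[38;2;26;7;7m[48;2;23;5;6m🬂[38;2;26;7;7m[48;2;23;5;6m🬂[38;2;26;7;7m[48;2;23;5;6m🬂[38;2;26;7;7m[48;2;23;5;6m🬂[38;2;26;7;7m[48;2;23;5;6m🬂[38;2;26;7;7m[48;2;23;5;6m🬂[0m
</frame>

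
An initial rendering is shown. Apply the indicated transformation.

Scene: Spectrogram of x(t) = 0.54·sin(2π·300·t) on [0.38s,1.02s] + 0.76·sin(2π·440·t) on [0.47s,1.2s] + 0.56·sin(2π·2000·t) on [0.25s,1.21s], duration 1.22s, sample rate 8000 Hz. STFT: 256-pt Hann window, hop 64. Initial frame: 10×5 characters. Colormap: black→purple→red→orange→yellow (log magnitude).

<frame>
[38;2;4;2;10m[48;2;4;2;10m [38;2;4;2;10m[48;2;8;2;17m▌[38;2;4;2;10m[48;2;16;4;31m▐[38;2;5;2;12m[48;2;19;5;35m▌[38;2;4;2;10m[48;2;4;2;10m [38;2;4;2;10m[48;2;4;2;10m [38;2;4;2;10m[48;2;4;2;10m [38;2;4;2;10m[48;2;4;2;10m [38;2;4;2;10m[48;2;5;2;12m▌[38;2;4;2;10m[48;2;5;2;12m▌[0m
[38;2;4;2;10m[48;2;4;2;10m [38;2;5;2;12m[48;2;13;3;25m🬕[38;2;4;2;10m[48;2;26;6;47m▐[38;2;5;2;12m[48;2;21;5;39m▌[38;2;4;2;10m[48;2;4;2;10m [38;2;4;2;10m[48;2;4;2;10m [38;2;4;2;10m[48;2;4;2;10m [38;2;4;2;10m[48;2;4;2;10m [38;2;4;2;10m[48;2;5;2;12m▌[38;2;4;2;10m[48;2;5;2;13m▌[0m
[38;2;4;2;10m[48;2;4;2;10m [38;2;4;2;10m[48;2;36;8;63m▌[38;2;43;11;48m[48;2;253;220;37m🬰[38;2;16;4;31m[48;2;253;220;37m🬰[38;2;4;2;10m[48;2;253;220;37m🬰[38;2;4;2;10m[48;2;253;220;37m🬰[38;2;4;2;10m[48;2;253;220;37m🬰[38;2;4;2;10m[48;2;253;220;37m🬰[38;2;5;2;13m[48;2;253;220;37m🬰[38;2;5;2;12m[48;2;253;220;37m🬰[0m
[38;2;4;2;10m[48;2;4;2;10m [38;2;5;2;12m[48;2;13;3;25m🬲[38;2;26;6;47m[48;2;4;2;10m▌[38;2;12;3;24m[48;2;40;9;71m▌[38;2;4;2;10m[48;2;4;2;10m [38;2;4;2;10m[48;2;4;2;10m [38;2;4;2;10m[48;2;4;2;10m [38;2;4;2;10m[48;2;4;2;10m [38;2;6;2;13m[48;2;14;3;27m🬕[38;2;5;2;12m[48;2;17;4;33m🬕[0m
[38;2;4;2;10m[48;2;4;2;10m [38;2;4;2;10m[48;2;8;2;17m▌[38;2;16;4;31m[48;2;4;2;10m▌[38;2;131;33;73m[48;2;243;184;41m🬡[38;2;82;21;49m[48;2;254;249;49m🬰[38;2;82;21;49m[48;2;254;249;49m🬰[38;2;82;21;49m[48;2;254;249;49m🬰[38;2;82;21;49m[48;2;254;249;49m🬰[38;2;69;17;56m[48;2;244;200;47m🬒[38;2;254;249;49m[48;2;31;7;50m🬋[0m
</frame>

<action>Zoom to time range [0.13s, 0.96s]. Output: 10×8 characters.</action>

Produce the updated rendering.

<frame>
[38;2;4;2;10m[48;2;4;2;10m [38;2;10;3;20m[48;2;16;4;30m▐[38;2;4;2;10m[48;2;4;2;10m [38;2;5;2;12m[48;2;4;2;10m▌[38;2;4;2;10m[48;2;17;4;33m▐[38;2;4;2;10m[48;2;4;2;10m [38;2;4;2;10m[48;2;4;2;10m [38;2;4;2;10m[48;2;4;2;10m [38;2;4;2;10m[48;2;4;2;10m [38;2;4;2;10m[48;2;4;2;10m [0m
[38;2;4;2;10m[48;2;4;2;10m [38;2;11;3;23m[48;2;18;4;34m▐[38;2;4;2;10m[48;2;4;2;10m [38;2;5;2;12m[48;2;4;2;10m▌[38;2;4;2;10m[48;2;18;4;33m▐[38;2;4;2;10m[48;2;4;2;10m [38;2;4;2;10m[48;2;4;2;10m [38;2;4;2;10m[48;2;4;2;10m [38;2;4;2;10m[48;2;4;2;10m [38;2;4;2;10m[48;2;4;2;10m [0m
[38;2;4;2;10m[48;2;4;2;10m [38;2;17;4;32m[48;2;28;6;50m🬨[38;2;4;2;10m[48;2;4;2;11m🬕[38;2;4;2;10m[48;2;5;2;13m▐[38;2;4;2;10m[48;2;19;5;36m▐[38;2;4;2;10m[48;2;4;2;10m [38;2;4;2;10m[48;2;4;2;10m [38;2;4;2;10m[48;2;4;2;10m [38;2;4;2;10m[48;2;4;2;10m [38;2;4;2;10m[48;2;4;2;10m [0m
[38;2;4;2;10m[48;2;4;2;10m [38;2;41;9;66m[48;2;251;186;23m🬎[38;2;4;2;10m[48;2;253;220;37m🬎[38;2;5;2;11m[48;2;253;220;37m🬎[38;2;12;3;24m[48;2;253;220;37m🬎[38;2;4;2;10m[48;2;253;220;37m🬎[38;2;4;2;10m[48;2;253;220;37m🬎[38;2;4;2;10m[48;2;253;220;37m🬎[38;2;4;2;10m[48;2;253;220;37m🬎[38;2;4;2;10m[48;2;253;220;37m🬎[0m
[38;2;4;2;10m[48;2;4;2;10m [38;2;245;146;18m[48;2;41;9;66m🬂[38;2;250;153;10m[48;2;4;2;11m🬂[38;2;250;153;10m[48;2;5;2;13m🬂[38;2;250;153;10m[48;2;15;4;29m🬂[38;2;250;153;10m[48;2;4;2;10m🬂[38;2;250;153;10m[48;2;4;2;10m🬂[38;2;250;153;10m[48;2;4;2;10m🬂[38;2;250;153;10m[48;2;4;2;10m🬂[38;2;250;153;10m[48;2;4;2;10m🬂[0m
[38;2;4;2;10m[48;2;4;2;10m [38;2;25;6;46m[48;2;15;4;29m▌[38;2;4;2;10m[48;2;6;2;14m▌[38;2;4;2;10m[48;2;11;3;22m▐[38;2;4;2;10m[48;2;34;8;60m▐[38;2;4;2;10m[48;2;4;2;10m [38;2;4;2;10m[48;2;4;2;10m [38;2;4;2;10m[48;2;4;2;10m [38;2;4;2;10m[48;2;4;2;10m [38;2;4;2;10m[48;2;4;2;10m [0m
[38;2;4;2;10m[48;2;4;2;10m [38;2;18;4;34m[48;2;11;3;23m▌[38;2;6;2;14m[48;2;20;5;37m🬝[38;2;7;2;16m[48;2;34;8;60m🬨[38;2;32;7;49m[48;2;221;94;50m🬬[38;2;4;2;10m[48;2;34;8;60m🬎[38;2;4;2;10m[48;2;34;8;61m🬎[38;2;4;2;10m[48;2;33;8;59m🬎[38;2;4;2;10m[48;2;34;8;60m🬎[38;2;4;2;10m[48;2;33;8;60m🬎[0m
[38;2;4;2;10m[48;2;4;2;10m [38;2;16;4;30m[48;2;10;3;20m▌[38;2;4;2;10m[48;2;41;9;73m▌[38;2;236;149;41m[48;2;64;16;52m🬎[38;2;253;229;41m[48;2;22;5;41m🬎[38;2;253;227;40m[48;2;9;3;19m🬎[38;2;253;227;40m[48;2;9;3;19m🬎[38;2;253;227;40m[48;2;9;3;19m🬎[38;2;253;227;40m[48;2;9;3;19m🬎[38;2;253;227;40m[48;2;9;3;19m🬎[0m
</frame>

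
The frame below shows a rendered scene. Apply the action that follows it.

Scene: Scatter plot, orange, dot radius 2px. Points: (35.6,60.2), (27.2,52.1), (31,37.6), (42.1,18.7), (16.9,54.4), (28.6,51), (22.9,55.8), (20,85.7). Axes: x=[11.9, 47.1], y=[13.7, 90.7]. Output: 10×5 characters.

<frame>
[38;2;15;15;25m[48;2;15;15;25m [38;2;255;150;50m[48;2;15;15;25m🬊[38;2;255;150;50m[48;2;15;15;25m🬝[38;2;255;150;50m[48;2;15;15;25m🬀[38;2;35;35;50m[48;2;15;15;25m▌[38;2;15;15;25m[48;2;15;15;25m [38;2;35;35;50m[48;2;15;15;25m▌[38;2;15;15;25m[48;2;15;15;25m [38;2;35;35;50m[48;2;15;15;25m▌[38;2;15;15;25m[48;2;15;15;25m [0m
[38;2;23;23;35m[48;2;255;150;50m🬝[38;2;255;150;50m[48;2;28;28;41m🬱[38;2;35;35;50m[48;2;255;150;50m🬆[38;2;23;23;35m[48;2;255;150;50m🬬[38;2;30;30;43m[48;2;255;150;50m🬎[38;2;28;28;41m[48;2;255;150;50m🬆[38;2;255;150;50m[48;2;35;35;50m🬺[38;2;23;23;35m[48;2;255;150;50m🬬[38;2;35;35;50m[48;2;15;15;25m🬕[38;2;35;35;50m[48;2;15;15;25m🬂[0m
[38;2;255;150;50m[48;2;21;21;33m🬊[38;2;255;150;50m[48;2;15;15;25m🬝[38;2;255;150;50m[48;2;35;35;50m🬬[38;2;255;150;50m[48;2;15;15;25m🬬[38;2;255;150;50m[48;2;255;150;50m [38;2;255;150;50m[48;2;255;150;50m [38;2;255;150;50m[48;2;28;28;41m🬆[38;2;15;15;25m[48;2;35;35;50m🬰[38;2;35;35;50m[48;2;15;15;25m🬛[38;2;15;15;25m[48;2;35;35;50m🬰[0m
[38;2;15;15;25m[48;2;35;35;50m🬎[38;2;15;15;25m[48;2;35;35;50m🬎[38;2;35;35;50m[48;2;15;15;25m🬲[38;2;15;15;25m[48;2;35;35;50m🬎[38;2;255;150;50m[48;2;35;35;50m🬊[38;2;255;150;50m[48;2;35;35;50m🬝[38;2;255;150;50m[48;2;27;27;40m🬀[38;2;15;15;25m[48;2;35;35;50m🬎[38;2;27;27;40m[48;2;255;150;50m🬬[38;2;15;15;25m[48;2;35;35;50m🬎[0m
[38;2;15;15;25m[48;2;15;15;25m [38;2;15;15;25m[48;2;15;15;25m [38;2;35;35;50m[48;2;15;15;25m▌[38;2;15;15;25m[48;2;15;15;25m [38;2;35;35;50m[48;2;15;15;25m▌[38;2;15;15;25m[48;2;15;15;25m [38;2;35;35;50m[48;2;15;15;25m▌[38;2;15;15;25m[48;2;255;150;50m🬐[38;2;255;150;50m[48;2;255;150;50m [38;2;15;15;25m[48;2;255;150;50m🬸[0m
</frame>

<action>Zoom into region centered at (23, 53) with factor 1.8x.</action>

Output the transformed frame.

<frame>
[38;2;15;15;25m[48;2;15;15;25m [38;2;15;15;25m[48;2;15;15;25m [38;2;35;35;50m[48;2;15;15;25m▌[38;2;15;15;25m[48;2;15;15;25m [38;2;35;35;50m[48;2;15;15;25m▌[38;2;15;15;25m[48;2;15;15;25m [38;2;35;35;50m[48;2;15;15;25m▌[38;2;15;15;25m[48;2;15;15;25m [38;2;35;35;50m[48;2;15;15;25m▌[38;2;15;15;25m[48;2;15;15;25m [0m
[38;2;35;35;50m[48;2;15;15;25m🬂[38;2;28;28;41m[48;2;255;150;50m🬆[38;2;27;27;40m[48;2;255;150;50m🬬[38;2;35;35;50m[48;2;15;15;25m🬂[38;2;35;35;50m[48;2;255;150;50m🬆[38;2;23;23;35m[48;2;255;150;50m🬬[38;2;31;31;45m[48;2;255;150;50m🬝[38;2;23;23;35m[48;2;255;150;50m🬬[38;2;35;35;50m[48;2;15;15;25m🬕[38;2;35;35;50m[48;2;15;15;25m🬂[0m
[38;2;23;23;35m[48;2;255;150;50m🬺[38;2;255;150;50m[48;2;15;15;25m🬬[38;2;255;150;50m[48;2;28;28;41m🬆[38;2;23;23;35m[48;2;255;150;50m🬺[38;2;255;150;50m[48;2;35;35;50m🬬[38;2;255;150;50m[48;2;15;15;25m🬎[38;2;255;150;50m[48;2;255;150;50m [38;2;255;150;50m[48;2;255;150;50m [38;2;27;27;40m[48;2;255;150;50m🬸[38;2;15;15;25m[48;2;35;35;50m🬰[0m
[38;2;15;15;25m[48;2;35;35;50m🬎[38;2;15;15;25m[48;2;35;35;50m🬎[38;2;35;35;50m[48;2;15;15;25m🬲[38;2;15;15;25m[48;2;35;35;50m🬎[38;2;35;35;50m[48;2;15;15;25m🬲[38;2;15;15;25m[48;2;35;35;50m🬎[38;2;255;150;50m[48;2;31;31;45m🬁[38;2;255;150;50m[48;2;23;23;35m🬀[38;2;28;28;41m[48;2;255;150;50m🬆[38;2;19;19;30m[48;2;255;150;50m🬬[0m
[38;2;15;15;25m[48;2;15;15;25m [38;2;15;15;25m[48;2;15;15;25m [38;2;35;35;50m[48;2;15;15;25m▌[38;2;15;15;25m[48;2;15;15;25m [38;2;35;35;50m[48;2;15;15;25m▌[38;2;15;15;25m[48;2;15;15;25m [38;2;35;35;50m[48;2;15;15;25m▌[38;2;15;15;25m[48;2;255;150;50m🬺[38;2;255;150;50m[48;2;35;35;50m🬬[38;2;255;150;50m[48;2;15;15;25m🬆[0m
</frame>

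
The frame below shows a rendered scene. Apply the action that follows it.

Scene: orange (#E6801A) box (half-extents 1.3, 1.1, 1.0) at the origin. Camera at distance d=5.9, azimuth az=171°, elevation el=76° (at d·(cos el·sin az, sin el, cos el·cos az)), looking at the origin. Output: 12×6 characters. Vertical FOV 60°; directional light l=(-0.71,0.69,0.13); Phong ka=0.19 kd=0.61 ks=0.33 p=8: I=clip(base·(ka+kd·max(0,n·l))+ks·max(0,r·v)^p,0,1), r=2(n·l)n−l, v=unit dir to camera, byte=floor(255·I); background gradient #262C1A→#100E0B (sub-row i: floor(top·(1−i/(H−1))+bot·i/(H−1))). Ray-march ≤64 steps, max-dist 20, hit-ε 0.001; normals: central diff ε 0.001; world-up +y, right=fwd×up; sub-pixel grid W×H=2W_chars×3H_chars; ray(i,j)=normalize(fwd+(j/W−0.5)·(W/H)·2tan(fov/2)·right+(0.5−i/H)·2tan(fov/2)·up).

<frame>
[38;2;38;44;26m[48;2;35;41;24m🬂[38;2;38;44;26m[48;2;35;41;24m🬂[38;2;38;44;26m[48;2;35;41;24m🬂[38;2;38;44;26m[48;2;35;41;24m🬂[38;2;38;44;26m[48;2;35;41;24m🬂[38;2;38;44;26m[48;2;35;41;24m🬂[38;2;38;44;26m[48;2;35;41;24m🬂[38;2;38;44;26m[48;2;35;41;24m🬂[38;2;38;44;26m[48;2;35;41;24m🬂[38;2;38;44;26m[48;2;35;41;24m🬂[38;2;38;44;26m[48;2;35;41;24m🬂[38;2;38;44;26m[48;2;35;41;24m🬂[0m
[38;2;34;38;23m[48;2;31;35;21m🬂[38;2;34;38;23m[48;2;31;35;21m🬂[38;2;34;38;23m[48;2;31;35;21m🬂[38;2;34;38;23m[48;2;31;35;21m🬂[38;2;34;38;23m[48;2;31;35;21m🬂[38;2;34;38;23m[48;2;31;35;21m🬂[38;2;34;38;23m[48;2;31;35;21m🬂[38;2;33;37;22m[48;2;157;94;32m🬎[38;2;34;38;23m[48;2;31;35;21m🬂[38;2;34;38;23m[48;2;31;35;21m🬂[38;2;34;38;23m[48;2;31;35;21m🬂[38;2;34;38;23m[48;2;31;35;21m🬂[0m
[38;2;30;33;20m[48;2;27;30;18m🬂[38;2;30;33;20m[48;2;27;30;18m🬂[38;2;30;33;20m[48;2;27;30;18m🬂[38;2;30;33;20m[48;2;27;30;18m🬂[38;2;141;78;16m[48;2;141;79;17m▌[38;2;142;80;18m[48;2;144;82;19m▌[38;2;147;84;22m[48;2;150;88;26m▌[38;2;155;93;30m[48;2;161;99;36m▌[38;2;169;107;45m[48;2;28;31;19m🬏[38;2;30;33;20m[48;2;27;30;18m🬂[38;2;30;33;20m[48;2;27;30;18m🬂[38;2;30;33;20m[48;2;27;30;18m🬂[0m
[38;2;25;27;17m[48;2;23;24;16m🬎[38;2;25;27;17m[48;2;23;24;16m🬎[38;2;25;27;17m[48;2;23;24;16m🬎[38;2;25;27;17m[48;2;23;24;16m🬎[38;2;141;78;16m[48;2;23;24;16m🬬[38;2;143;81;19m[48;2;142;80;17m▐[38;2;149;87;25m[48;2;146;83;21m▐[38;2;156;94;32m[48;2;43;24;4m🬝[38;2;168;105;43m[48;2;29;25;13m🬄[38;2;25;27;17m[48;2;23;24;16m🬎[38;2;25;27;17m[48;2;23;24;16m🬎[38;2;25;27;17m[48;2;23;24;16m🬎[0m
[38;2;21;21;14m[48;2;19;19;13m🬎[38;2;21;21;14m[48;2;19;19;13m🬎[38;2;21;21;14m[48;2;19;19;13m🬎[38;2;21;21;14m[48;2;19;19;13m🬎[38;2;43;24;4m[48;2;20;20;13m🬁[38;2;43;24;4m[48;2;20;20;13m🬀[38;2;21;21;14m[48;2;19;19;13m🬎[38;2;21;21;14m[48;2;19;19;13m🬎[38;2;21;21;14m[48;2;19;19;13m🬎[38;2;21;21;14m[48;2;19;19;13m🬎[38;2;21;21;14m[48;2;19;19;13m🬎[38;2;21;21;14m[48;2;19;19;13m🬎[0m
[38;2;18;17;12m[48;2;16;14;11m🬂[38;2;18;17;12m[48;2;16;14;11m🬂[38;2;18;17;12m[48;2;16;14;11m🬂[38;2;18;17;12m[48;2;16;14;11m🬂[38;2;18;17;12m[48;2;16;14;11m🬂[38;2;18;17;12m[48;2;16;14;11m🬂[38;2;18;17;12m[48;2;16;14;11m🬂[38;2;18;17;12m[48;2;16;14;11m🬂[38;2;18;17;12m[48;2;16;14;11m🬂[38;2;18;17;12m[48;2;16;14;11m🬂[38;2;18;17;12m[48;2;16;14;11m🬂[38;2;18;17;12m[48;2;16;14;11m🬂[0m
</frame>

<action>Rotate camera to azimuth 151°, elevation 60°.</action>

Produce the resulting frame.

<frame>
[38;2;38;44;26m[48;2;35;41;24m🬂[38;2;38;44;26m[48;2;35;41;24m🬂[38;2;38;44;26m[48;2;35;41;24m🬂[38;2;38;44;26m[48;2;35;41;24m🬂[38;2;38;44;26m[48;2;35;41;24m🬂[38;2;38;44;26m[48;2;35;41;24m🬂[38;2;38;44;26m[48;2;35;41;24m🬂[38;2;38;44;26m[48;2;35;41;24m🬂[38;2;38;44;26m[48;2;35;41;24m🬂[38;2;38;44;26m[48;2;35;41;24m🬂[38;2;38;44;26m[48;2;35;41;24m🬂[38;2;38;44;26m[48;2;35;41;24m🬂[0m
[38;2;34;38;23m[48;2;31;35;21m🬂[38;2;34;38;23m[48;2;31;35;21m🬂[38;2;34;38;23m[48;2;31;35;21m🬂[38;2;34;38;23m[48;2;31;35;21m🬂[38;2;34;38;23m[48;2;31;35;21m🬂[38;2;34;38;23m[48;2;31;35;21m🬂[38;2;33;37;22m[48;2;159;97;35m🬎[38;2;169;107;45m[48;2;32;36;22m🬏[38;2;34;38;23m[48;2;31;35;21m🬂[38;2;34;38;23m[48;2;31;35;21m🬂[38;2;34;38;23m[48;2;31;35;21m🬂[38;2;34;38;23m[48;2;31;35;21m🬂[0m
[38;2;30;33;20m[48;2;27;30;18m🬂[38;2;30;33;20m[48;2;27;30;18m🬂[38;2;30;33;20m[48;2;27;30;18m🬂[38;2;30;33;20m[48;2;27;30;18m🬂[38;2;30;33;20m[48;2;144;82;20m🬀[38;2;148;86;23m[48;2;152;90;27m▌[38;2;158;95;33m[48;2;165;102;40m▌[38;2;173;110;48m[48;2;181;119;56m▌[38;2;29;32;19m[48;2;194;131;69m🬊[38;2;30;33;20m[48;2;27;30;18m🬂[38;2;30;33;20m[48;2;27;30;18m🬂[38;2;30;33;20m[48;2;27;30;18m🬂[0m
[38;2;25;27;17m[48;2;23;24;16m🬎[38;2;25;27;17m[48;2;23;24;16m🬎[38;2;25;27;17m[48;2;23;24;16m🬎[38;2;25;27;17m[48;2;23;24;16m🬎[38;2;145;83;20m[48;2;24;25;16m🬉[38;2;152;89;27m[48;2;147;85;23m▐[38;2;161;99;37m[48;2;43;24;4m🬎[38;2;177;115;53m[48;2;43;24;4m🬂[38;2;43;24;4m[48;2;24;25;16m🬄[38;2;25;27;17m[48;2;23;24;16m🬎[38;2;25;27;17m[48;2;23;24;16m🬎[38;2;25;27;17m[48;2;23;24;16m🬎[0m
[38;2;21;21;14m[48;2;19;19;13m🬎[38;2;21;21;14m[48;2;19;19;13m🬎[38;2;21;21;14m[48;2;19;19;13m🬎[38;2;21;21;14m[48;2;19;19;13m🬎[38;2;21;21;14m[48;2;19;19;13m🬎[38;2;43;24;4m[48;2;19;19;13m🬊[38;2;43;24;4m[48;2;20;20;13m🬂[38;2;21;21;14m[48;2;19;19;13m🬎[38;2;21;21;14m[48;2;19;19;13m🬎[38;2;21;21;14m[48;2;19;19;13m🬎[38;2;21;21;14m[48;2;19;19;13m🬎[38;2;21;21;14m[48;2;19;19;13m🬎[0m
[38;2;18;17;12m[48;2;16;14;11m🬂[38;2;18;17;12m[48;2;16;14;11m🬂[38;2;18;17;12m[48;2;16;14;11m🬂[38;2;18;17;12m[48;2;16;14;11m🬂[38;2;18;17;12m[48;2;16;14;11m🬂[38;2;18;17;12m[48;2;16;14;11m🬂[38;2;18;17;12m[48;2;16;14;11m🬂[38;2;18;17;12m[48;2;16;14;11m🬂[38;2;18;17;12m[48;2;16;14;11m🬂[38;2;18;17;12m[48;2;16;14;11m🬂[38;2;18;17;12m[48;2;16;14;11m🬂[38;2;18;17;12m[48;2;16;14;11m🬂[0m
</frame>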